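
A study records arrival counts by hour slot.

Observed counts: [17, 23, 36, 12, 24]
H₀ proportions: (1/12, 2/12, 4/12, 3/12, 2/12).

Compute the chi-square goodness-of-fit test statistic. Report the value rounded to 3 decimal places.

test statistic = 18.018

n = 112; E_i = n·p_i = [9.33, 18.67, 37.33, 28.00, 18.67]
χ² = (17−9.33)²/9.33 + (23−18.67)²/18.67 + (36−37.33)²/37.33 + (12−28.00)²/28.00 + (24−18.67)²/18.67 = 18.0179
df = 4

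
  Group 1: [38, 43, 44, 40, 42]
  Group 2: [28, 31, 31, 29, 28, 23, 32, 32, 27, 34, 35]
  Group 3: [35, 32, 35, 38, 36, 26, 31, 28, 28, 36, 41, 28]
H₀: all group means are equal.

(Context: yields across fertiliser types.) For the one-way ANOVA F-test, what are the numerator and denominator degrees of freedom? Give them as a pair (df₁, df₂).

degrees of freedom = [2, 25]

k = 3 groups, N = 28 total
df = (k−1, N−k) = (3−1, 28−3) = (2, 25)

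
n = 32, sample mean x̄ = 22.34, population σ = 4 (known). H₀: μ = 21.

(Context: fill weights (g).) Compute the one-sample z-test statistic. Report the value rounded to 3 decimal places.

SE = σ/√n = 4/√32 = 0.7071
z = (x̄−μ₀)/SE = (22.34−21)/0.7071 = 1.8950

test statistic = 1.895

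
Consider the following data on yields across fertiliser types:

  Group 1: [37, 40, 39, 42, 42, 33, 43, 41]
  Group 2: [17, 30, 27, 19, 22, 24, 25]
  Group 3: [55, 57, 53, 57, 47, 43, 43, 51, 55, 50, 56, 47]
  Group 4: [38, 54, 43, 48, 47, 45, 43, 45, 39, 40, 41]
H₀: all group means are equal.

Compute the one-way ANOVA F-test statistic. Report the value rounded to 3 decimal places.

test statistic = 56.161

Group means [39.62, 23.43, 51.17, 43.91], grand mean 41.526
SSB = Σnᵢ(x̄ᵢ−x̄)² = 3499.309; SSW = ΣΣ(x−x̄ᵢ)² = 706.165
MSB = 3499.309/3 = 1166.4362; MSW = 706.165/34 = 20.7696
F = MSB/MSW = 56.1609
df = (3, 34)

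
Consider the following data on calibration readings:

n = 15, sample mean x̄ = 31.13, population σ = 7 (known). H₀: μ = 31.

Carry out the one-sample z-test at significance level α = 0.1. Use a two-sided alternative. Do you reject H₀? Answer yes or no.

reject H₀: no

SE = σ/√n = 7/√15 = 1.8074
z = (x̄−μ₀)/SE = (31.13−31)/1.8074 = 0.0719
p-value (two-sided) = 0.94266
At α=0.1: p ≥ α → fail to reject H₀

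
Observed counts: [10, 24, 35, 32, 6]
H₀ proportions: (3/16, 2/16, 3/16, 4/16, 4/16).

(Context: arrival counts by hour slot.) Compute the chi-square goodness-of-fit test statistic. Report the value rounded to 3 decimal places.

n = 107; E_i = n·p_i = [20.06, 13.38, 20.06, 26.75, 26.75]
χ² = (10−20.06)²/20.06 + (24−13.38)²/13.38 + (35−20.06)²/20.06 + (32−26.75)²/26.75 + (6−26.75)²/26.75 = 41.7352
df = 4

test statistic = 41.735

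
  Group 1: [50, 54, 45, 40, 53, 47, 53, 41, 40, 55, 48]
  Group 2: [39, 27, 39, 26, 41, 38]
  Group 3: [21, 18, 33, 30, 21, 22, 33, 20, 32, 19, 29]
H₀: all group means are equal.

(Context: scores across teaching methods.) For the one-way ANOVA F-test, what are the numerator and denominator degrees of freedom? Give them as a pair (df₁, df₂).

k = 3 groups, N = 28 total
df = (k−1, N−k) = (3−1, 28−3) = (2, 25)

degrees of freedom = [2, 25]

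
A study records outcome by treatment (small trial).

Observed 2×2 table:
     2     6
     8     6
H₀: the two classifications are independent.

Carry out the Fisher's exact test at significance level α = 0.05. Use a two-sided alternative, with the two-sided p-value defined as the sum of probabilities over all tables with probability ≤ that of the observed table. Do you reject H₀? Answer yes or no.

reject H₀: no

Margins: r₁=8, r₂=14, c₁=10, c₂=12, n=22
p_obs = C(8,2)·C(14,8)/C(22,10); sum pmf over tables with pmf ≤ p_obs
p-value (two-sided) = 0.20433
At α=0.05: p ≥ α → fail to reject H₀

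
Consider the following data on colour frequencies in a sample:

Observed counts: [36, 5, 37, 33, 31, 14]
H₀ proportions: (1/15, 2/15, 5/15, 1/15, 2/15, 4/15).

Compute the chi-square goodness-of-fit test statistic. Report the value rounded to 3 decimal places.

test statistic = 151.769

n = 156; E_i = n·p_i = [10.40, 20.80, 52.00, 10.40, 20.80, 41.60]
χ² = (36−10.40)²/10.40 + (5−20.80)²/20.80 + (37−52.00)²/52.00 + (33−10.40)²/10.40 + (31−20.80)²/20.80 + (14−41.60)²/41.60 = 151.7692
df = 5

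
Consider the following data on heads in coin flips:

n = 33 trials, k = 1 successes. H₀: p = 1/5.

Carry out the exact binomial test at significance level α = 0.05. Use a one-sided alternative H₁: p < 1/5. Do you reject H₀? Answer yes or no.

reject H₀: yes

Exact binomial: n=33, k=1, p₀=1/5=0.2000
P(X≤1) from Σ C(n,i)·p₀^i·(1−p₀)^(n−i)
p-value (one-sided, H₁ less) = 0.00586
At α=0.05: p < α → reject H₀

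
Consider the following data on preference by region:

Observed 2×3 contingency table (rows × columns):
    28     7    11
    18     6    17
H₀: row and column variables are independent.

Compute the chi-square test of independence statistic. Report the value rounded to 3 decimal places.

test statistic = 3.260

Row totals [46, 41], col totals [46, 13, 28], n=87
χ² = (28−24.32)²/24.32 + (7−6.87)²/6.87 + (11−14.80)²/14.80 + (18−21.68)²/21.68 + (6−6.13)²/6.13 + (17−13.20)²/13.20 = 3.2600
df = 2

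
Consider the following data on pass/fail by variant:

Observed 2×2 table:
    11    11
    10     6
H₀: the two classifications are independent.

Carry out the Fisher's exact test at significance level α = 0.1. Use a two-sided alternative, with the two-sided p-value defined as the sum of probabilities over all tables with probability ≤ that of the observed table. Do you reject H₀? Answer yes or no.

reject H₀: no

Margins: r₁=22, r₂=16, c₁=21, c₂=17, n=38
p_obs = C(22,11)·C(16,10)/C(38,21); sum pmf over tables with pmf ≤ p_obs
p-value (two-sided) = 0.52054
At α=0.1: p ≥ α → fail to reject H₀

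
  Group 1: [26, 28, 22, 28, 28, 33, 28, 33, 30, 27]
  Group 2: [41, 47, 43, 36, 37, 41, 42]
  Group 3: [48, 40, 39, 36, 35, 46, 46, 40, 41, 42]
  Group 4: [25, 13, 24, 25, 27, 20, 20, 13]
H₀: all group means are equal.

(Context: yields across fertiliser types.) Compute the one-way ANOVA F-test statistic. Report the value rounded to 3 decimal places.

Group means [28.30, 41.00, 41.30, 20.88], grand mean 32.857
SSB = Σnᵢ(x̄ᵢ−x̄)² = 2533.211; SSW = ΣΣ(x−x̄ᵢ)² = 549.075
MSB = 2533.211/3 = 844.4036; MSW = 549.075/31 = 17.7121
F = MSB/MSW = 47.6738
df = (3, 31)

test statistic = 47.674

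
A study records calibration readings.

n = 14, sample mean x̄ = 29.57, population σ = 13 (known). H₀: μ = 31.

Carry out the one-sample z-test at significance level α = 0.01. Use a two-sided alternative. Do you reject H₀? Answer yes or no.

reject H₀: no

SE = σ/√n = 13/√14 = 3.4744
z = (x̄−μ₀)/SE = (29.57−31)/3.4744 = -0.4116
p-value (two-sided) = 0.68065
At α=0.01: p ≥ α → fail to reject H₀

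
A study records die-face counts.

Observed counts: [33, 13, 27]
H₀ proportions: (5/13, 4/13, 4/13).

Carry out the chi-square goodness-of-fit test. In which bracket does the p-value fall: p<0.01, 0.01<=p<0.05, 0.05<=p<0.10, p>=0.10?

p-value bracket: 0.05<=p<0.10

n = 73; E_i = n·p_i = [28.08, 22.46, 22.46]
χ² = (33−28.08)²/28.08 + (13−22.46)²/22.46 + (27−22.46)²/22.46 = 5.7658
df = 2
p-value (upper-tail) = 0.05597
→ bracket: 0.05<=p<0.10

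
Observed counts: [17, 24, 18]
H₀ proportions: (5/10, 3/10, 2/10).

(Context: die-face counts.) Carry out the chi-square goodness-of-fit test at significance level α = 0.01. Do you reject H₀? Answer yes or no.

reject H₀: yes

n = 59; E_i = n·p_i = [29.50, 17.70, 11.80]
χ² = (17−29.50)²/29.50 + (24−17.70)²/17.70 + (18−11.80)²/11.80 = 10.7966
df = 2
p-value (upper-tail) = 0.00452
At α=0.01: p < α → reject H₀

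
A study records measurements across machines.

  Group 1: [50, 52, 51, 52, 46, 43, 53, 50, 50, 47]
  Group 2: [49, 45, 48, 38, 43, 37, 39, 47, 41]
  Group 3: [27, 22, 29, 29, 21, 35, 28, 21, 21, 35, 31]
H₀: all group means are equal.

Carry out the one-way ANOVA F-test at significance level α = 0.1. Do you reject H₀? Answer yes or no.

reject H₀: yes

Group means [49.40, 43.00, 27.18], grand mean 39.333
SSB = Σnᵢ(x̄ᵢ−x̄)² = 2758.630; SSW = ΣΣ(x−x̄ᵢ)² = 536.036
MSB = 2758.630/2 = 1379.3152; MSW = 536.036/27 = 19.8532
F = MSB/MSW = 69.4757
df = (2, 27)
p-value (upper-tail) = 0.00000
At α=0.1: p < α → reject H₀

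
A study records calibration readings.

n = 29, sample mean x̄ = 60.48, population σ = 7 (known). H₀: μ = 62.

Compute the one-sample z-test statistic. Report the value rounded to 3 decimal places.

test statistic = -1.169

SE = σ/√n = 7/√29 = 1.2999
z = (x̄−μ₀)/SE = (60.48−62)/1.2999 = -1.1694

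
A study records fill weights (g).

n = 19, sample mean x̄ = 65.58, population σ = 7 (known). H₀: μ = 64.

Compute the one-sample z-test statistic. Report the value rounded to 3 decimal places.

test statistic = 0.984

SE = σ/√n = 7/√19 = 1.6059
z = (x̄−μ₀)/SE = (65.58−64)/1.6059 = 0.9839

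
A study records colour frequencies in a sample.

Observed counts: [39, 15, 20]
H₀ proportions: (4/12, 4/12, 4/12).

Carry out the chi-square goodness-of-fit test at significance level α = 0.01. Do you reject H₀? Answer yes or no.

reject H₀: yes

n = 74; E_i = n·p_i = [24.67, 24.67, 24.67]
χ² = (39−24.67)²/24.67 + (15−24.67)²/24.67 + (20−24.67)²/24.67 = 13.0000
df = 2
p-value (upper-tail) = 0.00150
At α=0.01: p < α → reject H₀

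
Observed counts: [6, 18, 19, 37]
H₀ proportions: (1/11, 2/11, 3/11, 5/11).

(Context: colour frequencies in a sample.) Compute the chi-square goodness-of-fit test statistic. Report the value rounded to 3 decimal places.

n = 80; E_i = n·p_i = [7.27, 14.55, 21.82, 36.36]
χ² = (6−7.27)²/7.27 + (18−14.55)²/14.55 + (19−21.82)²/21.82 + (37−36.36)²/36.36 = 1.4183
df = 3

test statistic = 1.418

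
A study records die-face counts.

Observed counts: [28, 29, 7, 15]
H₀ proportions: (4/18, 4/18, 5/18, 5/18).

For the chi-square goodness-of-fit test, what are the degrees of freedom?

degrees of freedom = 3

df = k − 1 = 4 − 1 = 3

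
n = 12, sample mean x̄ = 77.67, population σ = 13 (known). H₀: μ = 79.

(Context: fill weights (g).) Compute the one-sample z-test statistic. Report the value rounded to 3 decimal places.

test statistic = -0.354

SE = σ/√n = 13/√12 = 3.7528
z = (x̄−μ₀)/SE = (77.67−79)/3.7528 = -0.3544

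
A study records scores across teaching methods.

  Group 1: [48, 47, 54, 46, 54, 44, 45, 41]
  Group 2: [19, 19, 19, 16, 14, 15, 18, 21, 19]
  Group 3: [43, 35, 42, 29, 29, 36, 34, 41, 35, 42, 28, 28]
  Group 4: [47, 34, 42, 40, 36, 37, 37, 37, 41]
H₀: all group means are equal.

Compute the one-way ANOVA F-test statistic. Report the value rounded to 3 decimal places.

test statistic = 66.868

Group means [47.38, 17.78, 35.17, 39.00], grand mean 34.526
SSB = Σnᵢ(x̄ᵢ−x̄)² = 4030.376; SSW = ΣΣ(x−x̄ᵢ)² = 683.097
MSB = 4030.376/3 = 1343.4588; MSW = 683.097/34 = 20.0911
F = MSB/MSW = 66.8684
df = (3, 34)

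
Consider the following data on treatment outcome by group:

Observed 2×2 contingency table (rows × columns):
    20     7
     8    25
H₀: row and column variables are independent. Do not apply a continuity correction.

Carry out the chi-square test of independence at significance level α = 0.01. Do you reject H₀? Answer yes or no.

reject H₀: yes

Row totals [27, 33], col totals [28, 32], n=60
χ² = (20−12.60)²/12.60 + (7−14.40)²/14.40 + (8−15.40)²/15.40 + (25−17.60)²/17.60 = 14.8160
df = 1
p-value (upper-tail) = 0.00012
At α=0.01: p < α → reject H₀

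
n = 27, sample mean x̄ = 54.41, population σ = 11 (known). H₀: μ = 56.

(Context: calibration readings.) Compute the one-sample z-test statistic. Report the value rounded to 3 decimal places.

SE = σ/√n = 11/√27 = 2.1170
z = (x̄−μ₀)/SE = (54.41−56)/2.1170 = -0.7511

test statistic = -0.751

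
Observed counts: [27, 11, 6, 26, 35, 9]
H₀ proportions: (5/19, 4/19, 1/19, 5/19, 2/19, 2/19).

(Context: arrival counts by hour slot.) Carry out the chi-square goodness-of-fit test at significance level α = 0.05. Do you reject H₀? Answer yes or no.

reject H₀: yes

n = 114; E_i = n·p_i = [30.00, 24.00, 6.00, 30.00, 12.00, 12.00]
χ² = (27−30.00)²/30.00 + (11−24.00)²/24.00 + (6−6.00)²/6.00 + (26−30.00)²/30.00 + (35−12.00)²/12.00 + (9−12.00)²/12.00 = 52.7083
df = 5
p-value (upper-tail) = 0.00000
At α=0.05: p < α → reject H₀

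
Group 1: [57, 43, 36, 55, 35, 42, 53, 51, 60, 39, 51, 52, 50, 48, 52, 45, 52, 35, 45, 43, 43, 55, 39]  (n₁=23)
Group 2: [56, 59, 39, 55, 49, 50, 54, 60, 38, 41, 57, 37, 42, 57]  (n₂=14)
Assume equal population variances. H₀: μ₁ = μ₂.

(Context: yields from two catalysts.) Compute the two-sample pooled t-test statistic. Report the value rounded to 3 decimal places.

x̄₁=47.000, s₁=7.286, n₁=23
x̄₂=49.571, s₂=8.474, n₂=14
s_p² = [22·7.286² + 13·8.474²]/35 = 60.0408
SE = √(s_p²·(1/23+1/14)) = 2.6266
t = (47.000−49.571)/2.6266 = -0.9790
df = 35

test statistic = -0.979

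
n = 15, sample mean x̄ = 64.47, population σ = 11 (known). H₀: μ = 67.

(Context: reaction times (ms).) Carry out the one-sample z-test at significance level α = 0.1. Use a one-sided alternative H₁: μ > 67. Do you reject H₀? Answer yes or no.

SE = σ/√n = 11/√15 = 2.8402
z = (x̄−μ₀)/SE = (64.47−67)/2.8402 = -0.8908
p-value (one-sided, H₁ greater) = 0.81348
At α=0.1: p ≥ α → fail to reject H₀

reject H₀: no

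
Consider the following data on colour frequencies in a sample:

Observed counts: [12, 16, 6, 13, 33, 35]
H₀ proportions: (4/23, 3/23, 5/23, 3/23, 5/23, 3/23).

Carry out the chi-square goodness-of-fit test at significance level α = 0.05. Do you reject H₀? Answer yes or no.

reject H₀: yes

n = 115; E_i = n·p_i = [20.00, 15.00, 25.00, 15.00, 25.00, 15.00]
χ² = (12−20.00)²/20.00 + (16−15.00)²/15.00 + (6−25.00)²/25.00 + (13−15.00)²/15.00 + (33−25.00)²/25.00 + (35−15.00)²/15.00 = 47.2000
df = 5
p-value (upper-tail) = 0.00000
At α=0.05: p < α → reject H₀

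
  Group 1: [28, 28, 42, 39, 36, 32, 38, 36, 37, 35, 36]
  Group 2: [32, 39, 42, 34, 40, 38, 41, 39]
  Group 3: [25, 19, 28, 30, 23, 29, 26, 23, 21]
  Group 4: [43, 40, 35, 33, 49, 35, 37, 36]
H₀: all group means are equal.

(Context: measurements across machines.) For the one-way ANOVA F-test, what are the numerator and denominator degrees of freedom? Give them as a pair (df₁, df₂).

k = 4 groups, N = 36 total
df = (k−1, N−k) = (4−1, 36−4) = (3, 32)

degrees of freedom = [3, 32]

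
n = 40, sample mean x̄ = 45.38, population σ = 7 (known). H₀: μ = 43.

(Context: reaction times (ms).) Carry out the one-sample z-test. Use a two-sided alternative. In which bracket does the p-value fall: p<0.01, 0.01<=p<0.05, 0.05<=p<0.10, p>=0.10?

SE = σ/√n = 7/√40 = 1.1068
z = (x̄−μ₀)/SE = (45.38−43)/1.1068 = 2.1503
p-value (two-sided) = 0.03153
→ bracket: 0.01<=p<0.05

p-value bracket: 0.01<=p<0.05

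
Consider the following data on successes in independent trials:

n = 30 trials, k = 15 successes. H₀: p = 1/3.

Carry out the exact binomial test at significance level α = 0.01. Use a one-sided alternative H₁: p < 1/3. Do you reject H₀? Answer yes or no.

Exact binomial: n=30, k=15, p₀=1/3=0.3333
P(X≤15) from Σ C(n,i)·p₀^i·(1−p₀)^(n−i)
p-value (one-sided, H₁ less) = 0.98120
At α=0.01: p ≥ α → fail to reject H₀

reject H₀: no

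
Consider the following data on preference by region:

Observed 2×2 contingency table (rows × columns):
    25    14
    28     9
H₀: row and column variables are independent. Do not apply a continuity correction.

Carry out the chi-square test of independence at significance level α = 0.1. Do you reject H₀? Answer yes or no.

Row totals [39, 37], col totals [53, 23], n=76
χ² = (25−27.20)²/27.20 + (14−11.80)²/11.80 + (28−25.80)²/25.80 + (9−11.20)²/11.20 = 1.2050
df = 1
p-value (upper-tail) = 0.27233
At α=0.1: p ≥ α → fail to reject H₀

reject H₀: no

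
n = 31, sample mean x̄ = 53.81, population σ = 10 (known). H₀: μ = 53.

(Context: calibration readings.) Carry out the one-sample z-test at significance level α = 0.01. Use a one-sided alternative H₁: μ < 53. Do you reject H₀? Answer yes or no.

reject H₀: no

SE = σ/√n = 10/√31 = 1.7961
z = (x̄−μ₀)/SE = (53.81−53)/1.7961 = 0.4510
p-value (one-sided, H₁ less) = 0.67400
At α=0.01: p ≥ α → fail to reject H₀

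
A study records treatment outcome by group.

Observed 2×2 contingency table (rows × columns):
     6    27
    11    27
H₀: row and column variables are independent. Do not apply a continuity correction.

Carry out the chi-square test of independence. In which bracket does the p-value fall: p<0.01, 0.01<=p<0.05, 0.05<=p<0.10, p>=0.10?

p-value bracket: p>=0.10

Row totals [33, 38], col totals [17, 54], n=71
χ² = (6−7.90)²/7.90 + (27−25.10)²/25.10 + (11−9.10)²/9.10 + (27−28.90)²/28.90 = 1.1241
df = 1
p-value (upper-tail) = 0.28905
→ bracket: p>=0.10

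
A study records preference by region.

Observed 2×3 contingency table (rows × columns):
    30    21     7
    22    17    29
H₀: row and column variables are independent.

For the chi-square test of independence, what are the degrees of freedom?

degrees of freedom = 2

df = (r−1)(c−1) = (2−1)·(3−1) = 2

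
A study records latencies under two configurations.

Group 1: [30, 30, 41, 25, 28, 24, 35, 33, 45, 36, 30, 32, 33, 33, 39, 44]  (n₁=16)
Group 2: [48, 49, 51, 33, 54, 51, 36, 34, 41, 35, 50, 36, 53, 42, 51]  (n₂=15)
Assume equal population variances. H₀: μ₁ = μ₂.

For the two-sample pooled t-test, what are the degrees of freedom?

degrees of freedom = 29

df = n₁ + n₂ − 2 = 16 + 15 − 2 = 29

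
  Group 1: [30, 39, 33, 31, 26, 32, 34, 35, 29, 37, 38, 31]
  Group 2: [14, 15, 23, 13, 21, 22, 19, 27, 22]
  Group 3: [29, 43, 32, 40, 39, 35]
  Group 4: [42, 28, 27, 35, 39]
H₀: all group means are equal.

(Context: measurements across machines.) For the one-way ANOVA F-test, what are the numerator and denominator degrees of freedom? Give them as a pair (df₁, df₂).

degrees of freedom = [3, 28]

k = 4 groups, N = 32 total
df = (k−1, N−k) = (4−1, 32−4) = (3, 28)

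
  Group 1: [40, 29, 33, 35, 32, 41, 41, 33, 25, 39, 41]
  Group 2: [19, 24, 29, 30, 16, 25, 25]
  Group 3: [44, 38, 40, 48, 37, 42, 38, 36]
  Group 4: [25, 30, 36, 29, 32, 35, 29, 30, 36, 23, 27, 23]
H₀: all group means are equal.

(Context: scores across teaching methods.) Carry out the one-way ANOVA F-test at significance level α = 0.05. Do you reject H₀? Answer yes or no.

reject H₀: yes

Group means [35.36, 24.00, 40.38, 29.58], grand mean 32.500
SSB = Σnᵢ(x̄ᵢ−x̄)² = 1194.163; SSW = ΣΣ(x−x̄ᵢ)² = 801.337
MSB = 1194.163/3 = 398.0543; MSW = 801.337/34 = 23.5687
F = MSB/MSW = 16.8891
df = (3, 34)
p-value (upper-tail) = 0.00000
At α=0.05: p < α → reject H₀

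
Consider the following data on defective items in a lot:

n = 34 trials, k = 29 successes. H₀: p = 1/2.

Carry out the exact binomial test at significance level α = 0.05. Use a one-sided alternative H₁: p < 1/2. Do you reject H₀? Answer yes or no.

reject H₀: no

Exact binomial: n=34, k=29, p₀=1/2=0.5000
P(X≤29) from Σ C(n,i)·p₀^i·(1−p₀)^(n−i)
p-value (one-sided, H₁ less) = 1.00000
At α=0.05: p ≥ α → fail to reject H₀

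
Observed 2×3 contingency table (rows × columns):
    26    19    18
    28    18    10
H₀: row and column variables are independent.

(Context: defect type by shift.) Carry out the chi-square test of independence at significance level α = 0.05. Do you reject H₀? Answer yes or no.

reject H₀: no

Row totals [63, 56], col totals [54, 37, 28], n=119
χ² = (26−28.59)²/28.59 + (19−19.59)²/19.59 + (18−14.82)²/14.82 + (28−25.41)²/25.41 + (18−17.41)²/17.41 + (10−13.18)²/13.18 = 1.9819
df = 2
p-value (upper-tail) = 0.37122
At α=0.05: p ≥ α → fail to reject H₀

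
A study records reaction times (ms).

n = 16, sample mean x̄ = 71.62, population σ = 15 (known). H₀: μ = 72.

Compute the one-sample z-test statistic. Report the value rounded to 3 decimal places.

SE = σ/√n = 15/√16 = 3.7500
z = (x̄−μ₀)/SE = (71.62−72)/3.7500 = -0.1013

test statistic = -0.101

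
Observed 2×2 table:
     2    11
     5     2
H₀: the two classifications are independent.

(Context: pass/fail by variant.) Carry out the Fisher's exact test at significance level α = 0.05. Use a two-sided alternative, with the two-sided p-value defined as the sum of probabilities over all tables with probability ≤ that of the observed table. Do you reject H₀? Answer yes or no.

Margins: r₁=13, r₂=7, c₁=7, c₂=13, n=20
p_obs = C(13,2)·C(7,5)/C(20,7); sum pmf over tables with pmf ≤ p_obs
p-value (two-sided) = 0.02232
At α=0.05: p < α → reject H₀

reject H₀: yes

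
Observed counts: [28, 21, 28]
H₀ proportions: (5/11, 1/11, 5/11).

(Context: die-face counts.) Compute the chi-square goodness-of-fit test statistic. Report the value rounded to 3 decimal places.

test statistic = 30.800

n = 77; E_i = n·p_i = [35.00, 7.00, 35.00]
χ² = (28−35.00)²/35.00 + (21−7.00)²/7.00 + (28−35.00)²/35.00 = 30.8000
df = 2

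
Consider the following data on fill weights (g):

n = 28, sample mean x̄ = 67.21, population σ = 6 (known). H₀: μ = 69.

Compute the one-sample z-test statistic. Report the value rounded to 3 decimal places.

SE = σ/√n = 6/√28 = 1.1339
z = (x̄−μ₀)/SE = (67.21−69)/1.1339 = -1.5786

test statistic = -1.579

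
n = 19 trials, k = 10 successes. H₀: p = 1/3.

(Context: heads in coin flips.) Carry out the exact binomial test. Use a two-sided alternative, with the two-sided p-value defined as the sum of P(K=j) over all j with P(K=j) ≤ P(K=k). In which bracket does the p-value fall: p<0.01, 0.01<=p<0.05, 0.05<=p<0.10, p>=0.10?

Exact binomial: n=19, k=10, p₀=1/3=0.3333
P(X=j) = C(n,j)·p₀^j·(1−p₀)^(n−j); p = Σ P(X=j) over j with P(X=j) ≤ P(X=10)
p-value (two-sided) = 0.08879
→ bracket: 0.05<=p<0.10

p-value bracket: 0.05<=p<0.10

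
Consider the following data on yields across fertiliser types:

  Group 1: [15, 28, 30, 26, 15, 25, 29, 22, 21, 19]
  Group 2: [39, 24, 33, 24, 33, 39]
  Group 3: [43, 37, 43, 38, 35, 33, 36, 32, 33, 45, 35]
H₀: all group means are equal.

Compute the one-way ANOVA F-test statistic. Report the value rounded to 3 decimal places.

Group means [23.00, 32.00, 37.27], grand mean 30.815
SSB = Σnᵢ(x̄ᵢ−x̄)² = 1077.892; SSW = ΣΣ(x−x̄ᵢ)² = 702.182
MSB = 1077.892/2 = 538.9461; MSW = 702.182/24 = 29.2576
F = MSB/MSW = 18.4207
df = (2, 24)

test statistic = 18.421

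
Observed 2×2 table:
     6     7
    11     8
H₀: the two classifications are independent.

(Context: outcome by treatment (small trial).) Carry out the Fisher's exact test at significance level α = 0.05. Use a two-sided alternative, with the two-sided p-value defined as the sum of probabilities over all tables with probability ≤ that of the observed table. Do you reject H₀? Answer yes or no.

reject H₀: no

Margins: r₁=13, r₂=19, c₁=17, c₂=15, n=32
p_obs = C(13,6)·C(19,11)/C(32,17); sum pmf over tables with pmf ≤ p_obs
p-value (two-sided) = 0.71979
At α=0.05: p ≥ α → fail to reject H₀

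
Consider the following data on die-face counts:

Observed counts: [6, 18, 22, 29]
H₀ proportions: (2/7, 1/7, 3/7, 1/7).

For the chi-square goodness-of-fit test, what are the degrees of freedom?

degrees of freedom = 3

df = k − 1 = 4 − 1 = 3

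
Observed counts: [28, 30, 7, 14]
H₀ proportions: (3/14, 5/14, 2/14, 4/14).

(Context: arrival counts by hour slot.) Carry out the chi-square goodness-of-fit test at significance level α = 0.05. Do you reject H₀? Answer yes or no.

reject H₀: yes

n = 79; E_i = n·p_i = [16.93, 28.21, 11.29, 22.57]
χ² = (28−16.93)²/16.93 + (30−28.21)²/28.21 + (7−11.29)²/11.29 + (14−22.57)²/22.57 = 12.2363
df = 3
p-value (upper-tail) = 0.00662
At α=0.05: p < α → reject H₀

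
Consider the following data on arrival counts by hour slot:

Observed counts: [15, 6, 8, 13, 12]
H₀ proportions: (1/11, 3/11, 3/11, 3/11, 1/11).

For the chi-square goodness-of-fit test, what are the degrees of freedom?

degrees of freedom = 4

df = k − 1 = 5 − 1 = 4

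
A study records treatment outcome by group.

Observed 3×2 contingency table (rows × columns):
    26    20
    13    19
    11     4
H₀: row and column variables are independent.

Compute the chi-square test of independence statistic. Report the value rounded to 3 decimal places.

Row totals [46, 32, 15], col totals [50, 43], n=93
χ² = (26−24.73)²/24.73 + (20−21.27)²/21.27 + (13−17.20)²/17.20 + (19−14.80)²/14.80 + (11−8.06)²/8.06 + (4−6.94)²/6.94 = 4.6739
df = 2

test statistic = 4.674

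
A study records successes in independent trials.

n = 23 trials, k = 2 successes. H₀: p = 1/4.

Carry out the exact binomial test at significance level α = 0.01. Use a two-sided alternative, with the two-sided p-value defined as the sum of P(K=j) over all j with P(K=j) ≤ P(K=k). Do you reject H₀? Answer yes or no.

Exact binomial: n=23, k=2, p₀=1/4=0.2500
P(X=j) = C(n,j)·p₀^j·(1−p₀)^(n−j); p = Σ P(X=j) over j with P(X=j) ≤ P(X=2)
p-value (two-sided) = 0.08998
At α=0.01: p ≥ α → fail to reject H₀

reject H₀: no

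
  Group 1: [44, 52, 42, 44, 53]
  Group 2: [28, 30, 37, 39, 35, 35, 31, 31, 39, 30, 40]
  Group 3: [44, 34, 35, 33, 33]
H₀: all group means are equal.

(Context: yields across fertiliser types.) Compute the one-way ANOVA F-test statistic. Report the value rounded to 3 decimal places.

test statistic = 14.292

Group means [47.00, 34.09, 35.80], grand mean 37.571
SSB = Σnᵢ(x̄ᵢ−x̄)² = 593.434; SSW = ΣΣ(x−x̄ᵢ)² = 373.709
MSB = 593.434/2 = 296.7169; MSW = 373.709/18 = 20.7616
F = MSB/MSW = 14.2916
df = (2, 18)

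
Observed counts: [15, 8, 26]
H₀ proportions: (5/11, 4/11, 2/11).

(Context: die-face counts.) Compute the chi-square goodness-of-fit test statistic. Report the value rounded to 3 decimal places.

test statistic = 40.571

n = 49; E_i = n·p_i = [22.27, 17.82, 8.91]
χ² = (15−22.27)²/22.27 + (8−17.82)²/17.82 + (26−8.91)²/8.91 = 40.5714
df = 2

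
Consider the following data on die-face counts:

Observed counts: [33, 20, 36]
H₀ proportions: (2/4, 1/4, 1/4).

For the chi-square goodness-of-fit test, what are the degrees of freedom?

df = k − 1 = 3 − 1 = 2

degrees of freedom = 2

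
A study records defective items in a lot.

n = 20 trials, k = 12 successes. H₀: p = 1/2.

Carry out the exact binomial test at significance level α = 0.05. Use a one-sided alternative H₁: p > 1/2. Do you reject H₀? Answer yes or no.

reject H₀: no

Exact binomial: n=20, k=12, p₀=1/2=0.5000
P(X≥12) from Σ C(n,i)·p₀^i·(1−p₀)^(n−i)
p-value (one-sided, H₁ greater) = 0.25172
At α=0.05: p ≥ α → fail to reject H₀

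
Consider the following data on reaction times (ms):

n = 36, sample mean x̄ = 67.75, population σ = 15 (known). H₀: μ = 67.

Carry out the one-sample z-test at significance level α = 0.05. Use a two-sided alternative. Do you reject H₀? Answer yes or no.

reject H₀: no

SE = σ/√n = 15/√36 = 2.5000
z = (x̄−μ₀)/SE = (67.75−67)/2.5000 = 0.3000
p-value (two-sided) = 0.76418
At α=0.05: p ≥ α → fail to reject H₀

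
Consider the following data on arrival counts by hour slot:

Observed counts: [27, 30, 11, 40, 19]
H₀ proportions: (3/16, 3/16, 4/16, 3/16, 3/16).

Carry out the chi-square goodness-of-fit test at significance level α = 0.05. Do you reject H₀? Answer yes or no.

n = 127; E_i = n·p_i = [23.81, 23.81, 31.75, 23.81, 23.81]
χ² = (27−23.81)²/23.81 + (30−23.81)²/23.81 + (11−31.75)²/31.75 + (40−23.81)²/23.81 + (19−23.81)²/23.81 = 27.5722
df = 4
p-value (upper-tail) = 0.00002
At α=0.05: p < α → reject H₀

reject H₀: yes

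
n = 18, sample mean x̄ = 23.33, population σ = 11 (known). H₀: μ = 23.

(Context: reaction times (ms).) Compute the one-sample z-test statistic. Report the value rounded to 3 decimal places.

test statistic = 0.127

SE = σ/√n = 11/√18 = 2.5927
z = (x̄−μ₀)/SE = (23.33−23)/2.5927 = 0.1273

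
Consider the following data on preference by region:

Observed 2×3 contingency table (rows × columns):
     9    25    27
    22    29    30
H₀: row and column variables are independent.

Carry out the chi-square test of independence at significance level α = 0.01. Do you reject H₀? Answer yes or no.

reject H₀: no

Row totals [61, 81], col totals [31, 54, 57], n=142
χ² = (9−13.32)²/13.32 + (25−23.20)²/23.20 + (27−24.49)²/24.49 + (22−17.68)²/17.68 + (29−30.80)²/30.80 + (30−32.51)²/32.51 = 3.1514
df = 2
p-value (upper-tail) = 0.20686
At α=0.01: p ≥ α → fail to reject H₀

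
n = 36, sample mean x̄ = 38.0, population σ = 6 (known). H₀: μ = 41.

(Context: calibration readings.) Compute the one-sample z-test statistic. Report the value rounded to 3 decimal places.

test statistic = -3.000

SE = σ/√n = 6/√36 = 1.0000
z = (x̄−μ₀)/SE = (38.0−41)/1.0000 = -3.0000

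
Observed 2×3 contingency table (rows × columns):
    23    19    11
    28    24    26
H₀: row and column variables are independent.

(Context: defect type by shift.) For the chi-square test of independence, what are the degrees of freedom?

df = (r−1)(c−1) = (2−1)·(3−1) = 2

degrees of freedom = 2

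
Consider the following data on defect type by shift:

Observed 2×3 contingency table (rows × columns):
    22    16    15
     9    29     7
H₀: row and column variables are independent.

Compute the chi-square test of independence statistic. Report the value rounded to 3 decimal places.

Row totals [53, 45], col totals [31, 45, 22], n=98
χ² = (22−16.77)²/16.77 + (16−24.34)²/24.34 + (15−11.90)²/11.90 + (9−14.23)²/14.23 + (29−20.66)²/20.66 + (7−10.10)²/10.10 = 11.5401
df = 2

test statistic = 11.540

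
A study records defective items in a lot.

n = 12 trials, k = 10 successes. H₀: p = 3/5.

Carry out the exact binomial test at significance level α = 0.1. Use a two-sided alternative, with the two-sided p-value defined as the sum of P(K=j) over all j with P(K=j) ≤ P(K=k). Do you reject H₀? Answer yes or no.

Exact binomial: n=12, k=10, p₀=3/5=0.6000
P(X=j) = C(n,j)·p₀^j·(1−p₀)^(n−j); p = Σ P(X=j) over j with P(X=j) ≤ P(X=10)
p-value (two-sided) = 0.14075
At α=0.1: p ≥ α → fail to reject H₀

reject H₀: no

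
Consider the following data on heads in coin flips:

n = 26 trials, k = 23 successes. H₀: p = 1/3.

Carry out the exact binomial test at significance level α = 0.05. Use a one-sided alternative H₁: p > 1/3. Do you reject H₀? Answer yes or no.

reject H₀: yes

Exact binomial: n=26, k=23, p₀=1/3=0.3333
P(X≥23) from Σ C(n,i)·p₀^i·(1−p₀)^(n−i)
p-value (one-sided, H₁ greater) = 0.00000
At α=0.05: p < α → reject H₀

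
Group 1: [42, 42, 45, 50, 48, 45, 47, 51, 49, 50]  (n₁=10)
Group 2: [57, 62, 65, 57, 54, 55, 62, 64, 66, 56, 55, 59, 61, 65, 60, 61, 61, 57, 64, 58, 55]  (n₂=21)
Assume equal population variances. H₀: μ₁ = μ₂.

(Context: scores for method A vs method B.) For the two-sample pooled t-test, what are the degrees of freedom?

df = n₁ + n₂ − 2 = 10 + 21 − 2 = 29

degrees of freedom = 29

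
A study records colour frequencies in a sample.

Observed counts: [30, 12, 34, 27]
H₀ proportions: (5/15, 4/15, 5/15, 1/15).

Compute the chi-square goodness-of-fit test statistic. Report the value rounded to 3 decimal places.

n = 103; E_i = n·p_i = [34.33, 27.47, 34.33, 6.87]
χ² = (30−34.33)²/34.33 + (12−27.47)²/27.47 + (34−34.33)²/34.33 + (27−6.87)²/6.87 = 68.2913
df = 3

test statistic = 68.291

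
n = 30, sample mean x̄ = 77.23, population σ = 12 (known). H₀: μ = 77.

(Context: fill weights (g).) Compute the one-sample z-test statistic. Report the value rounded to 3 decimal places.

SE = σ/√n = 12/√30 = 2.1909
z = (x̄−μ₀)/SE = (77.23−77)/2.1909 = 0.1050

test statistic = 0.105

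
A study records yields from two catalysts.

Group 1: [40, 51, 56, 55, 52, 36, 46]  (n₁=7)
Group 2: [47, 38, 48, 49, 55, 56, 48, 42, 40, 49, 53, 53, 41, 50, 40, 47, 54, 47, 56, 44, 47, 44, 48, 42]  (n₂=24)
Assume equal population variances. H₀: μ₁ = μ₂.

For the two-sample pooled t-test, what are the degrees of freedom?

degrees of freedom = 29

df = n₁ + n₂ − 2 = 7 + 24 − 2 = 29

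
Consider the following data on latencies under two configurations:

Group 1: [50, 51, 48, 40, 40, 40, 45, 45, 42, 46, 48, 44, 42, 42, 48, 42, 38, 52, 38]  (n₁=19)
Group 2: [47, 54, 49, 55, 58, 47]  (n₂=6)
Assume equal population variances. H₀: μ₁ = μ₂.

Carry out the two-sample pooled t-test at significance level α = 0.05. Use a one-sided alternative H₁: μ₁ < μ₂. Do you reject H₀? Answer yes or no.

reject H₀: yes

x̄₁=44.263, s₁=4.331, n₁=19
x̄₂=51.667, s₂=4.633, n₂=6
s_p² = [18·4.331² + 5·4.633²]/23 = 19.3486
SE = √(s_p²·(1/19+1/6)) = 2.0599
t = (44.263−51.667)/2.0599 = -3.5941
df = 23
p-value (one-sided, H₁ less) = 0.00077
At α=0.05: p < α → reject H₀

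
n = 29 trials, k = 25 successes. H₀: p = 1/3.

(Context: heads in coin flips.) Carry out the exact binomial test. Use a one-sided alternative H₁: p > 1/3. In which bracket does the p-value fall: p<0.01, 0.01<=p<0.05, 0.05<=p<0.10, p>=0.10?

p-value bracket: p<0.01

Exact binomial: n=29, k=25, p₀=1/3=0.3333
P(X≥25) from Σ C(n,i)·p₀^i·(1−p₀)^(n−i)
p-value (one-sided, H₁ greater) = 0.00000
→ bracket: p<0.01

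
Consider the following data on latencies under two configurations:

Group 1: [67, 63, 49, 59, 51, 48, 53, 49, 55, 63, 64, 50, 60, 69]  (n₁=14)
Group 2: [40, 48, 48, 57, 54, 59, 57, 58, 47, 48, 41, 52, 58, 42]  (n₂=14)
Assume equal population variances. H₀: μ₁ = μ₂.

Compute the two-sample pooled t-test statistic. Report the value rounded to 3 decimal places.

x̄₁=57.143, s₁=7.294, n₁=14
x̄₂=50.643, s₂=6.721, n₂=14
s_p² = [13·7.294² + 13·6.721²]/26 = 49.1896
SE = √(s_p²·(1/14+1/14)) = 2.6509
t = (57.143−50.643)/2.6509 = 2.4520
df = 26

test statistic = 2.452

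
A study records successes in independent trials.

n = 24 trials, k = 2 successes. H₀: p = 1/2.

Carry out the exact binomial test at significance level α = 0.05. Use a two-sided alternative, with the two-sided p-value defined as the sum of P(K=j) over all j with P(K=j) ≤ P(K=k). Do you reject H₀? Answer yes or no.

reject H₀: yes

Exact binomial: n=24, k=2, p₀=1/2=0.5000
P(X=j) = C(n,j)·p₀^j·(1−p₀)^(n−j); p = Σ P(X=j) over j with P(X=j) ≤ P(X=2)
p-value (two-sided) = 0.00004
At α=0.05: p < α → reject H₀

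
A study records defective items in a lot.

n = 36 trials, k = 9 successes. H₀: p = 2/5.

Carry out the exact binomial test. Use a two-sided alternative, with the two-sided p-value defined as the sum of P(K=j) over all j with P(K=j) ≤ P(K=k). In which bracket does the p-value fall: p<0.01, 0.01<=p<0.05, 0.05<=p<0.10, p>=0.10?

p-value bracket: 0.05<=p<0.10

Exact binomial: n=36, k=9, p₀=2/5=0.4000
P(X=j) = C(n,j)·p₀^j·(1−p₀)^(n−j); p = Σ P(X=j) over j with P(X=j) ≤ P(X=9)
p-value (two-sided) = 0.08754
→ bracket: 0.05<=p<0.10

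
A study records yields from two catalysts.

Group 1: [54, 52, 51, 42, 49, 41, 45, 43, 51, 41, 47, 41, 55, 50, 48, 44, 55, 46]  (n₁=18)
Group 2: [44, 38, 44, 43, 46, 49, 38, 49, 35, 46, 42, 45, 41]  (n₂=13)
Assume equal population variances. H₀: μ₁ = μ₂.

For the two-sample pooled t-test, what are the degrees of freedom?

degrees of freedom = 29

df = n₁ + n₂ − 2 = 18 + 13 − 2 = 29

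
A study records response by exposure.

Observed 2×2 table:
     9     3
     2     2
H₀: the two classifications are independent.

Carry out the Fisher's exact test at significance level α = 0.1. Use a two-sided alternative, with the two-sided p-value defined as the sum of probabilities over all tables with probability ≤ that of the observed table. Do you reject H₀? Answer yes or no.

Margins: r₁=12, r₂=4, c₁=11, c₂=5, n=16
p_obs = C(12,9)·C(4,2)/C(16,11); sum pmf over tables with pmf ≤ p_obs
p-value (two-sided) = 0.54670
At α=0.1: p ≥ α → fail to reject H₀

reject H₀: no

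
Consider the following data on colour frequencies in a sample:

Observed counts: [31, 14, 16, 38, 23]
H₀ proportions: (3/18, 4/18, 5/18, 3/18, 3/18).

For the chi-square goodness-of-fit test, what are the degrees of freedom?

degrees of freedom = 4

df = k − 1 = 5 − 1 = 4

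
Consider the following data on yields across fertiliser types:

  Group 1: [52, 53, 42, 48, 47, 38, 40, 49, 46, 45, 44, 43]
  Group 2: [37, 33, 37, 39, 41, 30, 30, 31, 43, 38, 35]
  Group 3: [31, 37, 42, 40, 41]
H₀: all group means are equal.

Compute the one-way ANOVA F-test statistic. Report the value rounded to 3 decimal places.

Group means [45.58, 35.82, 38.20], grand mean 40.429
SSB = Σnᵢ(x̄ᵢ−x̄)² = 577.504; SSW = ΣΣ(x−x̄ᵢ)² = 501.353
MSB = 577.504/2 = 288.7521; MSW = 501.353/25 = 20.0541
F = MSB/MSW = 14.3986
df = (2, 25)

test statistic = 14.399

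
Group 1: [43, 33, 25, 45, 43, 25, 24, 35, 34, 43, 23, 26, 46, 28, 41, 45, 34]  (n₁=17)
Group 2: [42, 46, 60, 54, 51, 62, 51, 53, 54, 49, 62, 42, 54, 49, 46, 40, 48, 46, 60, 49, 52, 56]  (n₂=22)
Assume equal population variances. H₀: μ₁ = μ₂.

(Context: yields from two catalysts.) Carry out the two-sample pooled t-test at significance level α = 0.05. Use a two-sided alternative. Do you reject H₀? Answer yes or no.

x̄₁=34.882, s₁=8.477, n₁=17
x̄₂=51.182, s₂=6.322, n₂=22
s_p² = [16·8.477² + 21·6.322²]/37 = 53.7578
SE = √(s_p²·(1/17+1/22)) = 2.3676
t = (34.882−51.182)/2.3676 = -6.8842
df = 37
p-value (two-sided) = 0.00000
At α=0.05: p < α → reject H₀

reject H₀: yes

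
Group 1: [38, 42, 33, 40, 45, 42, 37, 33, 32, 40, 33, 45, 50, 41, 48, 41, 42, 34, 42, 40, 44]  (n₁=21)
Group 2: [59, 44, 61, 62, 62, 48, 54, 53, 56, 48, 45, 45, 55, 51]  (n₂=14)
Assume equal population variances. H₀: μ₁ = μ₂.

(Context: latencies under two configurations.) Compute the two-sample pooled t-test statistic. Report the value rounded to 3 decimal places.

x̄₁=40.095, s₁=5.039, n₁=21
x̄₂=53.071, s₂=6.439, n₂=14
s_p² = [20·5.039² + 13·6.439²]/33 = 31.7193
SE = √(s_p²·(1/21+1/14)) = 1.9432
t = (40.095−53.071)/1.9432 = -6.6777
df = 33

test statistic = -6.678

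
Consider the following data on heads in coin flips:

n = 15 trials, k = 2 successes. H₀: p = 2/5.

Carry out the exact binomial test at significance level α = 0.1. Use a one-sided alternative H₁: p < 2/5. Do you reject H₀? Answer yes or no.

Exact binomial: n=15, k=2, p₀=2/5=0.4000
P(X≤2) from Σ C(n,i)·p₀^i·(1−p₀)^(n−i)
p-value (one-sided, H₁ less) = 0.02711
At α=0.1: p < α → reject H₀

reject H₀: yes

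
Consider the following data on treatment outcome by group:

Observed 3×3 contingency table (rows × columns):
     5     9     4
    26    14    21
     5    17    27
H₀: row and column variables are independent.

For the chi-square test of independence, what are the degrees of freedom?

degrees of freedom = 4

df = (r−1)(c−1) = (3−1)·(3−1) = 4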